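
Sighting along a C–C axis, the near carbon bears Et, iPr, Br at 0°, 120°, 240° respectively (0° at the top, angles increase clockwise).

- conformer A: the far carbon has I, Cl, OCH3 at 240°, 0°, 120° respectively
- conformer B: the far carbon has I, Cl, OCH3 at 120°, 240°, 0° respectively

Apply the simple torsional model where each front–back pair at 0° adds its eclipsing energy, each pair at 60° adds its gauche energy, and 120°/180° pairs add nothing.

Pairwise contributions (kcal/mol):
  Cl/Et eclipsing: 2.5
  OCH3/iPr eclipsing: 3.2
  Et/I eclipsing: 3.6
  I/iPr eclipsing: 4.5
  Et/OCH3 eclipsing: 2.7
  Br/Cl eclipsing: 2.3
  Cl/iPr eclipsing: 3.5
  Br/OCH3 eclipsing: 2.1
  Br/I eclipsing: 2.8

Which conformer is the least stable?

A (eclipsed): Et–Cl eclipsed, iPr–OCH3 eclipsed, Br–I eclipsed; 2.5 + 3.2 + 2.8 = 8.5 kcal/mol.
B (eclipsed): Et–OCH3 eclipsed, iPr–I eclipsed, Br–Cl eclipsed; 2.7 + 4.5 + 2.3 = 9.5 kcal/mol.
B has the highest total (9.5 kcal/mol).

B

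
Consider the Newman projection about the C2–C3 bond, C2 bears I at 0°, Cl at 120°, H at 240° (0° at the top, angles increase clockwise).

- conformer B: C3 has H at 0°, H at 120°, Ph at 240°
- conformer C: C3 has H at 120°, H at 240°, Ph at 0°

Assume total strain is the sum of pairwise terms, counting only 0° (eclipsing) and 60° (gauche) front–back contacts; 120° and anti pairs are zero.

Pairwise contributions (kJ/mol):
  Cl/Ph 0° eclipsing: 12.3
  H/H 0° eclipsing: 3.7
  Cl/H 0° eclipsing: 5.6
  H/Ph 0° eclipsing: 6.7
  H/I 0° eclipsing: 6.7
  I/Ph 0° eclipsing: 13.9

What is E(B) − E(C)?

-4.2 kJ/mol

B (eclipsed): I(0°)/H(0°) eclipsed 6.7; Cl(120°)/H(120°) eclipsed 5.6; H(240°)/Ph(240°) eclipsed 6.7 → 19.0 kJ/mol.
C (eclipsed): I(0°)/Ph(0°) eclipsed 13.9; Cl(120°)/H(120°) eclipsed 5.6; H(240°)/H(240°) eclipsed 3.7 → 23.2 kJ/mol.
E(B) − E(C) = 19.0 − 23.2 = -4.2 kJ/mol.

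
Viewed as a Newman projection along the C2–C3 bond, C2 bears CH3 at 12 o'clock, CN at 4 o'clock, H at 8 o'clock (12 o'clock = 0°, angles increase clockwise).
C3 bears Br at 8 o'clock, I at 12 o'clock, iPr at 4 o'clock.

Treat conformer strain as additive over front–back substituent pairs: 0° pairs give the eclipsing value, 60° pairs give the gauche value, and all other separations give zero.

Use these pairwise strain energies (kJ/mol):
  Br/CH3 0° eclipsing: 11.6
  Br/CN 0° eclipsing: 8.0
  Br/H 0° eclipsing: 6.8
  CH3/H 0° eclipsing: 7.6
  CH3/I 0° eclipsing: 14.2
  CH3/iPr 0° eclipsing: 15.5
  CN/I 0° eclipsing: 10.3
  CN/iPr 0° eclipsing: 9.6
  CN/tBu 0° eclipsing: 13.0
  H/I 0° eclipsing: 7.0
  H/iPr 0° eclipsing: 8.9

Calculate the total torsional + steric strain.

30.6 kJ/mol

This conformer (eclipsed): CH3(0°)/I(0°) eclipsed 14.2; CN(120°)/iPr(120°) eclipsed 9.6; H(240°)/Br(240°) eclipsed 6.8 → 30.6 kJ/mol.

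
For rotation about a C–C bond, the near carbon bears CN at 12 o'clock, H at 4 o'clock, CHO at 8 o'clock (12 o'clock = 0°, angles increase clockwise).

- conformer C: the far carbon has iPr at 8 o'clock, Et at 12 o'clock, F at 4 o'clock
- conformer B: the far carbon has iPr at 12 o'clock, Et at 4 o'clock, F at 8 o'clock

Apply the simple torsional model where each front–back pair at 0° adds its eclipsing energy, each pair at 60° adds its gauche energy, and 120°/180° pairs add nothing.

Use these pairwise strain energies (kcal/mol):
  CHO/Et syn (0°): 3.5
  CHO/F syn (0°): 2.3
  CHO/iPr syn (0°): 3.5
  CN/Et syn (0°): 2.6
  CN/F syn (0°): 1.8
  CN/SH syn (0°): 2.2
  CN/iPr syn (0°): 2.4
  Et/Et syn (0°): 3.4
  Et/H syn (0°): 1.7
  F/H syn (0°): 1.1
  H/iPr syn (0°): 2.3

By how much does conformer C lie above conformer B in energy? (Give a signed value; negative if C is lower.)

C (eclipsed): CN(0°)/Et(0°) eclipsed 2.6; H(120°)/F(120°) eclipsed 1.1; CHO(240°)/iPr(240°) eclipsed 3.5 → 7.2 kcal/mol.
B (eclipsed): CN(0°)/iPr(0°) eclipsed 2.4; H(120°)/Et(120°) eclipsed 1.7; CHO(240°)/F(240°) eclipsed 2.3 → 6.4 kcal/mol.
E(C) − E(B) = 7.2 − 6.4 = +0.8 kcal/mol.

+0.8 kcal/mol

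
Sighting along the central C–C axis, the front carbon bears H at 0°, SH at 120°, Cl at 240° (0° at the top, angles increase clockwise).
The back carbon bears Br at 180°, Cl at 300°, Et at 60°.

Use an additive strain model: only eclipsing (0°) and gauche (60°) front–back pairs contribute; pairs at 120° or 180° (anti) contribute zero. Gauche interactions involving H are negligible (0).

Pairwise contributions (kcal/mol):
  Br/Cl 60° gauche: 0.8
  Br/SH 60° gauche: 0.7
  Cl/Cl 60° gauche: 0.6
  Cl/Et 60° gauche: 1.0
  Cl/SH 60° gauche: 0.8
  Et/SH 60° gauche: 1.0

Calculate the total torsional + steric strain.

This conformer (staggered): SH–Br gauche, SH–Et gauche, Cl–Br gauche, Cl–Cl gauche; 0.7 + 1.0 + 0.8 + 0.6 = 3.1 kcal/mol.

3.1 kcal/mol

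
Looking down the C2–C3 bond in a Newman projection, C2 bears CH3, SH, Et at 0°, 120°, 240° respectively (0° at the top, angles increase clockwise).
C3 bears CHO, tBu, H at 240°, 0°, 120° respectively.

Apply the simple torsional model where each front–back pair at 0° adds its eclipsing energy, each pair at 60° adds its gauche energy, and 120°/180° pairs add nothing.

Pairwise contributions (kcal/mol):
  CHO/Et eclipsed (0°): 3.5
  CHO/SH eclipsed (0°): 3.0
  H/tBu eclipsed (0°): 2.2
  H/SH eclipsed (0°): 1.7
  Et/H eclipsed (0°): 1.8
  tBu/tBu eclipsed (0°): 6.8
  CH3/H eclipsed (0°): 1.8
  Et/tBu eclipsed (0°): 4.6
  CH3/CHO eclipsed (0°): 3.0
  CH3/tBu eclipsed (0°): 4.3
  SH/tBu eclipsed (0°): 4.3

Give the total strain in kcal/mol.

9.5 kcal/mol

This conformer (eclipsed): CH3(0°)/tBu(0°) eclipsed 4.3; SH(120°)/H(120°) eclipsed 1.7; Et(240°)/CHO(240°) eclipsed 3.5 → 9.5 kcal/mol.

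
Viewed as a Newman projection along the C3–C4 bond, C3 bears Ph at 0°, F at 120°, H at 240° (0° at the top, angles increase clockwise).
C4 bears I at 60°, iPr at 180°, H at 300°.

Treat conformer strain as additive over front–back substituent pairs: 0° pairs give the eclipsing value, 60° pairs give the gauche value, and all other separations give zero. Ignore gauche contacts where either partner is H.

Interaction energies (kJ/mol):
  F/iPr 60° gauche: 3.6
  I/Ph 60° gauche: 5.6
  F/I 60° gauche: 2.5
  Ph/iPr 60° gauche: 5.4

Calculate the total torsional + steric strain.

This conformer is staggered. Ph at 0° is gauche with I at 60° (5.6); F at 120° is gauche with I at 60° (2.5); F at 120° is gauche with iPr at 180° (3.6). Total 11.7 kJ/mol.

11.7 kJ/mol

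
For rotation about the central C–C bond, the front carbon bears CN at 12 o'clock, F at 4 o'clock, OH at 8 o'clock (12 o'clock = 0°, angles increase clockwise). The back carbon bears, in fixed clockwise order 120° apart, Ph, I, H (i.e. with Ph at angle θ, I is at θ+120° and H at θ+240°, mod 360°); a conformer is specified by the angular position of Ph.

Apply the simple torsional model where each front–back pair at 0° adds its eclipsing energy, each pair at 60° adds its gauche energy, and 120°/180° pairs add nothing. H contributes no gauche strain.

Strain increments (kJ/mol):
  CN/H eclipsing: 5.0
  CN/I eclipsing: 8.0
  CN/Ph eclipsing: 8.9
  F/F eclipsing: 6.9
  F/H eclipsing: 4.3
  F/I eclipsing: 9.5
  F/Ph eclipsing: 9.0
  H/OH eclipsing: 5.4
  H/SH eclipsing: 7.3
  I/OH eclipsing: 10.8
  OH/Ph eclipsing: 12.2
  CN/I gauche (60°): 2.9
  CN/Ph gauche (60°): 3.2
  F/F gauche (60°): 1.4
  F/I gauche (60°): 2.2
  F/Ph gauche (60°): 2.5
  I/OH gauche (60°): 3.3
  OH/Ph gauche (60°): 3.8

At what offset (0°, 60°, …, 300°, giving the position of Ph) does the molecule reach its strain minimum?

Ph at 0° (eclipsed): CN(0°)/Ph(0°) eclipsed 8.9; F(120°)/I(120°) eclipsed 9.5; OH(240°)/H(240°) eclipsed 5.4 → 23.8 kJ/mol.
Ph at 60° (staggered): CN(0°)/Ph(60°) gauche 3.2; F(120°)/Ph(60°) gauche 2.5; F(120°)/I(180°) gauche 2.2; OH(240°)/I(180°) gauche 3.3 → 11.2 kJ/mol.
Ph at 120° (eclipsed): CN(0°)/H(0°) eclipsed 5.0; F(120°)/Ph(120°) eclipsed 9.0; OH(240°)/I(240°) eclipsed 10.8 → 24.8 kJ/mol.
Ph at 180° (staggered): CN(0°)/I(300°) gauche 2.9; F(120°)/Ph(180°) gauche 2.5; OH(240°)/Ph(180°) gauche 3.8; OH(240°)/I(300°) gauche 3.3 → 12.5 kJ/mol.
Ph at 240° (eclipsed): CN(0°)/I(0°) eclipsed 8.0; F(120°)/H(120°) eclipsed 4.3; OH(240°)/Ph(240°) eclipsed 12.2 → 24.5 kJ/mol.
Ph at 300° (staggered): CN(0°)/Ph(300°) gauche 3.2; CN(0°)/I(60°) gauche 2.9; F(120°)/I(60°) gauche 2.2; OH(240°)/Ph(300°) gauche 3.8 → 12.1 kJ/mol.
The minimum (11.2 kJ/mol) occurs with Ph at 60°.

60°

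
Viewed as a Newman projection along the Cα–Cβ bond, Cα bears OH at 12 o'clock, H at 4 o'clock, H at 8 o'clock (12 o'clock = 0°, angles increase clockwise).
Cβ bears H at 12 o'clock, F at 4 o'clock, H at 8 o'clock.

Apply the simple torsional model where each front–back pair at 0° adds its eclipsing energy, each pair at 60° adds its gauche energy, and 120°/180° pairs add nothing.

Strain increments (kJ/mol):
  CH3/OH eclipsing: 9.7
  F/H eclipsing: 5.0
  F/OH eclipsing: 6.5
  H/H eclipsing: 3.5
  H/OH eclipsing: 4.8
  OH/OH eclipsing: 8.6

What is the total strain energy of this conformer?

13.3 kJ/mol

This conformer (eclipsed): OH–H eclipsed, H–F eclipsed, H–H eclipsed; 4.8 + 5.0 + 3.5 = 13.3 kJ/mol.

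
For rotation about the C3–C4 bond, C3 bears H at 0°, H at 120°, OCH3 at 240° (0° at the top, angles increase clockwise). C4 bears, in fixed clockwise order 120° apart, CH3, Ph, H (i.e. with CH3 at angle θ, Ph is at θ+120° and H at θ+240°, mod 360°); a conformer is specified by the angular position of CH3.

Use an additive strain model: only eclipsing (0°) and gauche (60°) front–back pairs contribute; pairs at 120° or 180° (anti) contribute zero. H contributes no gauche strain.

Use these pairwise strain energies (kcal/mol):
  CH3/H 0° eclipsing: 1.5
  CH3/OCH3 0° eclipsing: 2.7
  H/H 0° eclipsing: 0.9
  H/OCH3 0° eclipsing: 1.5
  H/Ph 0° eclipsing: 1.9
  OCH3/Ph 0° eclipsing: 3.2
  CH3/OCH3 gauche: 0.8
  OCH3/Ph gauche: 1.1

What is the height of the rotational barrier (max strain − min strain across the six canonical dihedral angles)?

CH3 at 0° (eclipsed): H(0°)/CH3(0°) eclipsed 1.5; H(120°)/Ph(120°) eclipsed 1.9; OCH3(240°)/H(240°) eclipsed 1.5 → 4.9 kcal/mol.
CH3 at 60° (staggered): OCH3(240°)/Ph(180°) gauche 1.1 → 1.1 kcal/mol.
CH3 at 120° (eclipsed): H(0°)/H(0°) eclipsed 0.9; H(120°)/CH3(120°) eclipsed 1.5; OCH3(240°)/Ph(240°) eclipsed 3.2 → 5.6 kcal/mol.
CH3 at 180° (staggered): OCH3(240°)/CH3(180°) gauche 0.8; OCH3(240°)/Ph(300°) gauche 1.1 → 1.9 kcal/mol.
CH3 at 240° (eclipsed): H(0°)/Ph(0°) eclipsed 1.9; H(120°)/H(120°) eclipsed 0.9; OCH3(240°)/CH3(240°) eclipsed 2.7 → 5.5 kcal/mol.
CH3 at 300° (staggered): OCH3(240°)/CH3(300°) gauche 0.8 → 0.8 kcal/mol.
Max at 120° (5.6 kcal/mol), min at 300° (0.8 kcal/mol); barrier = 4.8 kcal/mol.

4.8 kcal/mol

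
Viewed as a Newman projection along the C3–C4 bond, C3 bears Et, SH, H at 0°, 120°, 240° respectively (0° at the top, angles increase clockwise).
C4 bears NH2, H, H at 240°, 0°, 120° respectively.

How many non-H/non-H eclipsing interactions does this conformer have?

0

Every eclipsing pair involves H, so the count is 0.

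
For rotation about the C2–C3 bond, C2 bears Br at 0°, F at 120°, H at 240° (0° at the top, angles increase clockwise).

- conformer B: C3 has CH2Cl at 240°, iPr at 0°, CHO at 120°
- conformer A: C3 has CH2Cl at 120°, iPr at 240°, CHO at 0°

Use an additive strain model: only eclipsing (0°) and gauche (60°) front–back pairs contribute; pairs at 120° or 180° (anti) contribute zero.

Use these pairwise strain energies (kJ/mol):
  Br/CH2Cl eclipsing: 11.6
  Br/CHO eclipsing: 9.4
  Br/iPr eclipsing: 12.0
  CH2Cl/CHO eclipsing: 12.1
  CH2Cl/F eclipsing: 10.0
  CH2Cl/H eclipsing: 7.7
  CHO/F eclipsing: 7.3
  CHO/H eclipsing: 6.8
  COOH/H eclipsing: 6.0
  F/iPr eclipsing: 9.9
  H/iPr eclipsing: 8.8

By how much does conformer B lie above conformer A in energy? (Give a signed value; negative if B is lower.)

-1.2 kJ/mol

B (eclipsed): Br–iPr eclipsed, F–CHO eclipsed, H–CH2Cl eclipsed; 12.0 + 7.3 + 7.7 = 27.0 kJ/mol.
A (eclipsed): Br–CHO eclipsed, F–CH2Cl eclipsed, H–iPr eclipsed; 9.4 + 10.0 + 8.8 = 28.2 kJ/mol.
E(B) − E(A) = 27.0 − 28.2 = -1.2 kJ/mol.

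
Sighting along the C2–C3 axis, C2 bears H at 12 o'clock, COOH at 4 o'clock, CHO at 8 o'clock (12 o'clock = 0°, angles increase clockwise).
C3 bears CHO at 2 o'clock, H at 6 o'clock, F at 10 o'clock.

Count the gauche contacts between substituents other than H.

2

Non-H gauche pairs: COOH(120°)/CHO(60°); CHO(240°)/F(300°) — 2 interactions.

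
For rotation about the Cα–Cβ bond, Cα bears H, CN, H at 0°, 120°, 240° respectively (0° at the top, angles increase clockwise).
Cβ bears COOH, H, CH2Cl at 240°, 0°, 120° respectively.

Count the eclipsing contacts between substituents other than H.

1

Non-H eclipsing pairs: CN(120°)/CH2Cl(120°) — 1 interaction.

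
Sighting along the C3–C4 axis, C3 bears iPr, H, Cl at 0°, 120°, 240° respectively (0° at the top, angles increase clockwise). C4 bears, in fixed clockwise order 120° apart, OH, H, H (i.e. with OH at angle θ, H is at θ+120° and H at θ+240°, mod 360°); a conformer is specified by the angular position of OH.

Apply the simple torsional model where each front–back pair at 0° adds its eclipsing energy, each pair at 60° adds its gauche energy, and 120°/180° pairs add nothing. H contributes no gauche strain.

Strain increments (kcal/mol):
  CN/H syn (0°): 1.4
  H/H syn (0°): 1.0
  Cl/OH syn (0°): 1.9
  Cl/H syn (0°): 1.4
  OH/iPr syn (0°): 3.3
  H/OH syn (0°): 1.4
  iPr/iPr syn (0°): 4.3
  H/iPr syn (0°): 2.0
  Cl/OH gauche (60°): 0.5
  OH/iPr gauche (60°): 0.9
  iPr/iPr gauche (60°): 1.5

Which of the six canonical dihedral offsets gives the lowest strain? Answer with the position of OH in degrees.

180°

OH at 0° (eclipsed): iPr(0°)/OH(0°) eclipsed 3.3; H(120°)/H(120°) eclipsed 1.0; Cl(240°)/H(240°) eclipsed 1.4 → 5.7 kcal/mol.
OH at 60° (staggered): iPr(0°)/OH(60°) gauche 0.9 → 0.9 kcal/mol.
OH at 120° (eclipsed): iPr(0°)/H(0°) eclipsed 2.0; H(120°)/OH(120°) eclipsed 1.4; Cl(240°)/H(240°) eclipsed 1.4 → 4.8 kcal/mol.
OH at 180° (staggered): Cl(240°)/OH(180°) gauche 0.5 → 0.5 kcal/mol.
OH at 240° (eclipsed): iPr(0°)/H(0°) eclipsed 2.0; H(120°)/H(120°) eclipsed 1.0; Cl(240°)/OH(240°) eclipsed 1.9 → 4.9 kcal/mol.
OH at 300° (staggered): iPr(0°)/OH(300°) gauche 0.9; Cl(240°)/OH(300°) gauche 0.5 → 1.4 kcal/mol.
The minimum (0.5 kcal/mol) occurs with OH at 180°.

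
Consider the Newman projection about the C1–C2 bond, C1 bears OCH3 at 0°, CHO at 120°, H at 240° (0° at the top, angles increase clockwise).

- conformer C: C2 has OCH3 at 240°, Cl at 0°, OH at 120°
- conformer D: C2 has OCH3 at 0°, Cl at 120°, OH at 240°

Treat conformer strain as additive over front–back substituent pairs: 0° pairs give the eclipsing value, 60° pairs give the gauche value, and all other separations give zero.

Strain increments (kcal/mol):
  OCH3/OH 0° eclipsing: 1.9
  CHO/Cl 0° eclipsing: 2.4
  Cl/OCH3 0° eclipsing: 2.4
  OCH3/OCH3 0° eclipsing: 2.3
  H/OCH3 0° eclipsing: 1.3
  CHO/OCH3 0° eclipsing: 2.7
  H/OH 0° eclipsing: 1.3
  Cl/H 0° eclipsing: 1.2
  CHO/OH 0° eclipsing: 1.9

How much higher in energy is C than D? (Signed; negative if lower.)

-0.4 kcal/mol

C (eclipsed): OCH3–Cl eclipsed, CHO–OH eclipsed, H–OCH3 eclipsed; 2.4 + 1.9 + 1.3 = 5.6 kcal/mol.
D (eclipsed): OCH3–OCH3 eclipsed, CHO–Cl eclipsed, H–OH eclipsed; 2.3 + 2.4 + 1.3 = 6.0 kcal/mol.
E(C) − E(D) = 5.6 − 6.0 = -0.4 kcal/mol.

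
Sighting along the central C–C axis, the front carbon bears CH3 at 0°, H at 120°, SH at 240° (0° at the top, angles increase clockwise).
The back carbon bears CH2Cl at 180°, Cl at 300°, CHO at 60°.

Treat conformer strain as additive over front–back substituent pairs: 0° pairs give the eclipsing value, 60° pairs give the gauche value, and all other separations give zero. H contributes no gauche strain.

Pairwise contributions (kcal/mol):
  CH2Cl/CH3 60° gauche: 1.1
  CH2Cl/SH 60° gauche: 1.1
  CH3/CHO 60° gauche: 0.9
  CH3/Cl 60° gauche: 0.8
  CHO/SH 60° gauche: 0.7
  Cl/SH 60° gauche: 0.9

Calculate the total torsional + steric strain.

This conformer (staggered): CH3–Cl gauche, CH3–CHO gauche, SH–CH2Cl gauche, SH–Cl gauche; 0.8 + 0.9 + 1.1 + 0.9 = 3.7 kcal/mol.

3.7 kcal/mol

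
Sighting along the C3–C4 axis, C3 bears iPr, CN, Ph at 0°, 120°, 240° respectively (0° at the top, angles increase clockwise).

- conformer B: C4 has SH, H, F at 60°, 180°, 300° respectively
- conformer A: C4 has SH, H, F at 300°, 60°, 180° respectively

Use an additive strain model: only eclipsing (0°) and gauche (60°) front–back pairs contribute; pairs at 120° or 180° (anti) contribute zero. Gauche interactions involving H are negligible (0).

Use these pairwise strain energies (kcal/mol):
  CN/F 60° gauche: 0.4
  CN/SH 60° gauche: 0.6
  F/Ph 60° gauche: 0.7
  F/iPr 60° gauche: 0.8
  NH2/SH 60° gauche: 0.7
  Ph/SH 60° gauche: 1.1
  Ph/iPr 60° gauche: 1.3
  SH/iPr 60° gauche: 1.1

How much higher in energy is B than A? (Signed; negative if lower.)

B (staggered): iPr(0°)/SH(60°) gauche 1.1; iPr(0°)/F(300°) gauche 0.8; CN(120°)/SH(60°) gauche 0.6; Ph(240°)/F(300°) gauche 0.7 → 3.2 kcal/mol.
A (staggered): iPr(0°)/SH(300°) gauche 1.1; CN(120°)/F(180°) gauche 0.4; Ph(240°)/SH(300°) gauche 1.1; Ph(240°)/F(180°) gauche 0.7 → 3.3 kcal/mol.
E(B) − E(A) = 3.2 − 3.3 = -0.1 kcal/mol.

-0.1 kcal/mol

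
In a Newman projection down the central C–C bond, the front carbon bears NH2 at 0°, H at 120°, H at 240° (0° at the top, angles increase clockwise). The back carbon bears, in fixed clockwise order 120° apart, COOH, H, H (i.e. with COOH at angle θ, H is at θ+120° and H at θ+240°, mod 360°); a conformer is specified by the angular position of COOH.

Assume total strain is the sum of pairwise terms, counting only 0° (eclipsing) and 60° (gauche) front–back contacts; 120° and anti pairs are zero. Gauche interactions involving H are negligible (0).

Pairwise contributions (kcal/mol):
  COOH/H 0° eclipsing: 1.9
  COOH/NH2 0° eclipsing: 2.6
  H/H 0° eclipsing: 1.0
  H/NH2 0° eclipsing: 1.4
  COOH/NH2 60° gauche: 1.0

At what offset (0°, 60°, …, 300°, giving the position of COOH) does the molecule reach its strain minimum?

COOH at 0° is eclipsed. NH2 at 0° is eclipsed with COOH at 0° (2.6); H at 120° is eclipsed with H at 120° (1.0); H at 240° is eclipsed with H at 240° (1.0). Total 4.6 kcal/mol.
COOH at 60° is staggered. NH2 at 0° is gauche with COOH at 60° (1.0). Total 1.0 kcal/mol.
COOH at 120° is eclipsed. NH2 at 0° is eclipsed with H at 0° (1.4); H at 120° is eclipsed with COOH at 120° (1.9); H at 240° is eclipsed with H at 240° (1.0). Total 4.3 kcal/mol.
COOH at 180° (staggered): no non-H gauche contacts → 0.0 kcal/mol.
COOH at 240° is eclipsed. NH2 at 0° is eclipsed with H at 0° (1.4); H at 120° is eclipsed with H at 120° (1.0); H at 240° is eclipsed with COOH at 240° (1.9). Total 4.3 kcal/mol.
COOH at 300° is staggered. NH2 at 0° is gauche with COOH at 300° (1.0). Total 1.0 kcal/mol.
The minimum (0.0 kcal/mol) occurs with COOH at 180°.

180°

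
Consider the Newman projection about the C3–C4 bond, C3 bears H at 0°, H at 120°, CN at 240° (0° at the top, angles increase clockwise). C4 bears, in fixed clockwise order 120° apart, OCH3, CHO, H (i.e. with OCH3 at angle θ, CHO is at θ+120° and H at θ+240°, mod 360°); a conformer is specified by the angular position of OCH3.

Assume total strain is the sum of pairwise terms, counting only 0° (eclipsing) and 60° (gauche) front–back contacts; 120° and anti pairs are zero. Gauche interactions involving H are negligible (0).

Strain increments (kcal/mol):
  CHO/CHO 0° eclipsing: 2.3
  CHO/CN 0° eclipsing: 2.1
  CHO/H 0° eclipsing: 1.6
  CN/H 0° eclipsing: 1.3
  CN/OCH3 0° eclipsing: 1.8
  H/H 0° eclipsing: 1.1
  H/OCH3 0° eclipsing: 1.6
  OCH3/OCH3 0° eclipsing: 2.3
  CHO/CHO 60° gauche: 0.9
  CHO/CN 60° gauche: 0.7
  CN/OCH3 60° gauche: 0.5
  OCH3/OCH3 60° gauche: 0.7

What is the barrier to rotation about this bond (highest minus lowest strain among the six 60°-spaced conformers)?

OCH3 at 0° (eclipsed): H(0°)/OCH3(0°) eclipsed 1.6; H(120°)/CHO(120°) eclipsed 1.6; CN(240°)/H(240°) eclipsed 1.3 → 4.5 kcal/mol.
OCH3 at 60° (staggered): CN(240°)/CHO(180°) gauche 0.7 → 0.7 kcal/mol.
OCH3 at 120° (eclipsed): H(0°)/H(0°) eclipsed 1.1; H(120°)/OCH3(120°) eclipsed 1.6; CN(240°)/CHO(240°) eclipsed 2.1 → 4.8 kcal/mol.
OCH3 at 180° (staggered): CN(240°)/OCH3(180°) gauche 0.5; CN(240°)/CHO(300°) gauche 0.7 → 1.2 kcal/mol.
OCH3 at 240° (eclipsed): H(0°)/CHO(0°) eclipsed 1.6; H(120°)/H(120°) eclipsed 1.1; CN(240°)/OCH3(240°) eclipsed 1.8 → 4.5 kcal/mol.
OCH3 at 300° (staggered): CN(240°)/OCH3(300°) gauche 0.5 → 0.5 kcal/mol.
Max at 120° (4.8 kcal/mol), min at 300° (0.5 kcal/mol); barrier = 4.3 kcal/mol.

4.3 kcal/mol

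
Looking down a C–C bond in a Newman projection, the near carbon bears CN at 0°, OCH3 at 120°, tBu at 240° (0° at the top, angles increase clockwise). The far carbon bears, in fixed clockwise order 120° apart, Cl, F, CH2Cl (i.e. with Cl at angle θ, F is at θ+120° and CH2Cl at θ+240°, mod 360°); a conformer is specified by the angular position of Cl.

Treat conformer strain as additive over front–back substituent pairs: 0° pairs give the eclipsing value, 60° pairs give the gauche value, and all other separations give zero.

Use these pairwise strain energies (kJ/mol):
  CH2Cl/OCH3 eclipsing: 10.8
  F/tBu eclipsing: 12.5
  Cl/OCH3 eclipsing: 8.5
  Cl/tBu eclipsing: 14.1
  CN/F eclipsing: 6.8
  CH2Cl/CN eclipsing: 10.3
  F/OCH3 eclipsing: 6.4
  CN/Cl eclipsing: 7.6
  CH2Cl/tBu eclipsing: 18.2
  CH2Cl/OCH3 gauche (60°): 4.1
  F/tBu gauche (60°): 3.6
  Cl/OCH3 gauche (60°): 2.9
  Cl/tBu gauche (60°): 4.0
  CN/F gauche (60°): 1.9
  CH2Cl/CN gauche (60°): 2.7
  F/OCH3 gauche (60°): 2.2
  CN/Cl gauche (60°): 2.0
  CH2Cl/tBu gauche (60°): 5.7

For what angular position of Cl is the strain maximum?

Cl at 0° (eclipsed): CN–Cl eclipsed, OCH3–F eclipsed, tBu–CH2Cl eclipsed; 7.6 + 6.4 + 18.2 = 32.2 kJ/mol.
Cl at 60° (staggered): CN–Cl gauche, CN–CH2Cl gauche, OCH3–Cl gauche, OCH3–F gauche, tBu–F gauche, tBu–CH2Cl gauche; 2.0 + 2.7 + 2.9 + 2.2 + 3.6 + 5.7 = 19.1 kJ/mol.
Cl at 120° (eclipsed): CN–CH2Cl eclipsed, OCH3–Cl eclipsed, tBu–F eclipsed; 10.3 + 8.5 + 12.5 = 31.3 kJ/mol.
Cl at 180° (staggered): CN–F gauche, CN–CH2Cl gauche, OCH3–Cl gauche, OCH3–CH2Cl gauche, tBu–Cl gauche, tBu–F gauche; 1.9 + 2.7 + 2.9 + 4.1 + 4.0 + 3.6 = 19.2 kJ/mol.
Cl at 240° (eclipsed): CN–F eclipsed, OCH3–CH2Cl eclipsed, tBu–Cl eclipsed; 6.8 + 10.8 + 14.1 = 31.7 kJ/mol.
Cl at 300° (staggered): CN–Cl gauche, CN–F gauche, OCH3–F gauche, OCH3–CH2Cl gauche, tBu–Cl gauche, tBu–CH2Cl gauche; 2.0 + 1.9 + 2.2 + 4.1 + 4.0 + 5.7 = 19.9 kJ/mol.
The maximum (32.2 kJ/mol) occurs with Cl at 0°.

0°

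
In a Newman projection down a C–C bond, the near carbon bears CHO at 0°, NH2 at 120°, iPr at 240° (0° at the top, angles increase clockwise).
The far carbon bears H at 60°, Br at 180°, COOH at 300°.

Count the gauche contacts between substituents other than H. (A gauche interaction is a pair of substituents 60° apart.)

4

Non-H gauche pairs: CHO(0°)/COOH(300°); NH2(120°)/Br(180°); iPr(240°)/Br(180°); iPr(240°)/COOH(300°) — 4 interactions.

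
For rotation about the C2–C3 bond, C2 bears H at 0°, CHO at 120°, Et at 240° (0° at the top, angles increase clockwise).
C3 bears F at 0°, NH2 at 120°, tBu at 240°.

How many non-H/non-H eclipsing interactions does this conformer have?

2

Non-H eclipsing pairs: CHO(120°)/NH2(120°); Et(240°)/tBu(240°) — 2 interactions.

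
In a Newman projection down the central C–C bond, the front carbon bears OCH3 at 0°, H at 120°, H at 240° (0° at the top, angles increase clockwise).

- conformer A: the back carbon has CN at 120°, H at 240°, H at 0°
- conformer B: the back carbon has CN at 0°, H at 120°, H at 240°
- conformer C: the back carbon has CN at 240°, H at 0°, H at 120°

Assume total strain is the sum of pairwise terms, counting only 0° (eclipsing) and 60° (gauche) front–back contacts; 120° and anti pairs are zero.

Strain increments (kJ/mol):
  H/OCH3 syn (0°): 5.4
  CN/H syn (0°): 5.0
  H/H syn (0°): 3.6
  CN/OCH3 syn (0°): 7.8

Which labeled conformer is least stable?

B

A (eclipsed): OCH3–H eclipsed, H–CN eclipsed, H–H eclipsed; 5.4 + 5.0 + 3.6 = 14.0 kJ/mol.
B (eclipsed): OCH3–CN eclipsed, H–H eclipsed, H–H eclipsed; 7.8 + 3.6 + 3.6 = 15.0 kJ/mol.
C (eclipsed): OCH3–H eclipsed, H–H eclipsed, H–CN eclipsed; 5.4 + 3.6 + 5.0 = 14.0 kJ/mol.
B has the highest total (15.0 kJ/mol).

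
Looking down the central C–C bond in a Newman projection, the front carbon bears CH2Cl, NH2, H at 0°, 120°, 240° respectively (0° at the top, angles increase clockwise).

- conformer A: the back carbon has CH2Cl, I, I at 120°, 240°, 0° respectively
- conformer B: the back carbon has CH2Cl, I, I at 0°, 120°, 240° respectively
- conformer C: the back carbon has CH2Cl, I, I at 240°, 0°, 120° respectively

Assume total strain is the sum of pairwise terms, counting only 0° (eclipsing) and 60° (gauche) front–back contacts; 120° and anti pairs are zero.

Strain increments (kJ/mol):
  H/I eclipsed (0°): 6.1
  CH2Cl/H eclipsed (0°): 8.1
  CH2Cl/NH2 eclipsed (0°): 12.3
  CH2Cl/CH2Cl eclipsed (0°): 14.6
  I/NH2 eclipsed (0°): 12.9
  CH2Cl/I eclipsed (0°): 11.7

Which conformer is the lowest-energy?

A is eclipsed. CH2Cl at 0° is eclipsed with I at 0° (11.7); NH2 at 120° is eclipsed with CH2Cl at 120° (12.3); H at 240° is eclipsed with I at 240° (6.1). Total 30.1 kJ/mol.
B is eclipsed. CH2Cl at 0° is eclipsed with CH2Cl at 0° (14.6); NH2 at 120° is eclipsed with I at 120° (12.9); H at 240° is eclipsed with I at 240° (6.1). Total 33.6 kJ/mol.
C is eclipsed. CH2Cl at 0° is eclipsed with I at 0° (11.7); NH2 at 120° is eclipsed with I at 120° (12.9); H at 240° is eclipsed with CH2Cl at 240° (8.1). Total 32.7 kJ/mol.
A has the lowest total (30.1 kJ/mol).

A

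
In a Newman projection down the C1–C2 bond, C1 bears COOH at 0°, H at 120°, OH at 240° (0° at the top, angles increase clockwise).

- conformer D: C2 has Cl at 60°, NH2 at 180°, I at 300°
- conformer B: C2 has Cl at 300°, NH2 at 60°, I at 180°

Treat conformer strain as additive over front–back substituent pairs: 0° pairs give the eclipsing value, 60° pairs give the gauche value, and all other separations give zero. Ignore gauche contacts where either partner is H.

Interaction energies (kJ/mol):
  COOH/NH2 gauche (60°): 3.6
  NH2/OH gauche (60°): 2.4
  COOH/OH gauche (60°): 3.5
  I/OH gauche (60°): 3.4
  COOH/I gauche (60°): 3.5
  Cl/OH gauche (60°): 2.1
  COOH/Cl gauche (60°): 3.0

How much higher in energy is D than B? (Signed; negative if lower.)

D (staggered): COOH(0°)/Cl(60°) gauche 3.0; COOH(0°)/I(300°) gauche 3.5; OH(240°)/NH2(180°) gauche 2.4; OH(240°)/I(300°) gauche 3.4 → 12.3 kJ/mol.
B (staggered): COOH(0°)/Cl(300°) gauche 3.0; COOH(0°)/NH2(60°) gauche 3.6; OH(240°)/Cl(300°) gauche 2.1; OH(240°)/I(180°) gauche 3.4 → 12.1 kJ/mol.
E(D) − E(B) = 12.3 − 12.1 = +0.2 kJ/mol.

+0.2 kJ/mol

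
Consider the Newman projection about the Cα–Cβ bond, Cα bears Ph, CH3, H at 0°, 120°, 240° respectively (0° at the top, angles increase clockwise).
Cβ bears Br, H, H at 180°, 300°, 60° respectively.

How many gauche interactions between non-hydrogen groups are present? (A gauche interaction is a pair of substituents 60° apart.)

Non-H gauche pairs: CH3(120°)/Br(180°) — 1 interaction.

1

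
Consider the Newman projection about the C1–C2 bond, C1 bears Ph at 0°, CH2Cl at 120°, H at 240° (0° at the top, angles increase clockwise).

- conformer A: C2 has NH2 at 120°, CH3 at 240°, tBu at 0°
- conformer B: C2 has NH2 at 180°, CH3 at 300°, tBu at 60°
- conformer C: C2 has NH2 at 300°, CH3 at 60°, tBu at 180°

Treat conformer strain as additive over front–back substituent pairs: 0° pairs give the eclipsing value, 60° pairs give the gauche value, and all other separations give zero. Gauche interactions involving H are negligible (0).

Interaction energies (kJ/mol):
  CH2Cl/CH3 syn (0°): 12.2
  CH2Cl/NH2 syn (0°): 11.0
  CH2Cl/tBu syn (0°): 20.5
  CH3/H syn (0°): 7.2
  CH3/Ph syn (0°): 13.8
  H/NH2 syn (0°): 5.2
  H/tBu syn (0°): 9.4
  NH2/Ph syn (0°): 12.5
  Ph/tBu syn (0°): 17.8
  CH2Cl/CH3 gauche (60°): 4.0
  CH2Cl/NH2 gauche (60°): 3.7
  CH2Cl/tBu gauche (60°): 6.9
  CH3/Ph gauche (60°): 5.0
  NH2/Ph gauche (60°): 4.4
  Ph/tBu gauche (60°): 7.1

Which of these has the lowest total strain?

C

A is eclipsed. Ph at 0° is eclipsed with tBu at 0° (17.8); CH2Cl at 120° is eclipsed with NH2 at 120° (11.0); H at 240° is eclipsed with CH3 at 240° (7.2). Total 36.0 kJ/mol.
B is staggered. Ph at 0° is gauche with CH3 at 300° (5.0); Ph at 0° is gauche with tBu at 60° (7.1); CH2Cl at 120° is gauche with NH2 at 180° (3.7); CH2Cl at 120° is gauche with tBu at 60° (6.9). Total 22.7 kJ/mol.
C is staggered. Ph at 0° is gauche with NH2 at 300° (4.4); Ph at 0° is gauche with CH3 at 60° (5.0); CH2Cl at 120° is gauche with CH3 at 60° (4.0); CH2Cl at 120° is gauche with tBu at 180° (6.9). Total 20.3 kJ/mol.
C has the lowest total (20.3 kJ/mol).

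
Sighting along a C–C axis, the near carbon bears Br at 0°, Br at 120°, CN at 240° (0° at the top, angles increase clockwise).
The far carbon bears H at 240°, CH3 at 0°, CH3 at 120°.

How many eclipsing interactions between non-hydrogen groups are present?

2

Non-H eclipsing pairs: Br(0°)/CH3(0°); Br(120°)/CH3(120°) — 2 interactions.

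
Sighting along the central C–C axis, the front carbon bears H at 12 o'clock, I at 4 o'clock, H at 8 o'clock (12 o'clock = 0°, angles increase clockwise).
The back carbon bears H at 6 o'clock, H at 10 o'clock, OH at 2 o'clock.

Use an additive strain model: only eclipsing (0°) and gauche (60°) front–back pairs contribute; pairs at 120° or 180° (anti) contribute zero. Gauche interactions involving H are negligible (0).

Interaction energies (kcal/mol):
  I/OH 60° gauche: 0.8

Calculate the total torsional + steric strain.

0.8 kcal/mol

This conformer is staggered. I at 120° is gauche with OH at 60° (0.8). Total 0.8 kcal/mol.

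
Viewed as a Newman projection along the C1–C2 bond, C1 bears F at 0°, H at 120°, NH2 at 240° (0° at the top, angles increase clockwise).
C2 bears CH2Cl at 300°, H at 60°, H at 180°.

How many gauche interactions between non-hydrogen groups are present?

Non-H gauche pairs: F(0°)/CH2Cl(300°); NH2(240°)/CH2Cl(300°) — 2 interactions.

2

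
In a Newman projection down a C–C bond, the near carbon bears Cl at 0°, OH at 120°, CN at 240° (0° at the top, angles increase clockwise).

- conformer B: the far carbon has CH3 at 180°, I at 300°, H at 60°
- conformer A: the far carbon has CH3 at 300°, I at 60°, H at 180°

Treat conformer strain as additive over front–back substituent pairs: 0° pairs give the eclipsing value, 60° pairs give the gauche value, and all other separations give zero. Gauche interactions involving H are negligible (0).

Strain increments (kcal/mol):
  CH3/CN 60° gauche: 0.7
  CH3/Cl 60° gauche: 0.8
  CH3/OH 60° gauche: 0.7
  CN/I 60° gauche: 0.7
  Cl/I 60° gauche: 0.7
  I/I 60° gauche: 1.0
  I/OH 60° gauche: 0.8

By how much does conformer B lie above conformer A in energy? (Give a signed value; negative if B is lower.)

-0.2 kcal/mol

B (staggered): Cl(0°)/I(300°) gauche 0.7; OH(120°)/CH3(180°) gauche 0.7; CN(240°)/CH3(180°) gauche 0.7; CN(240°)/I(300°) gauche 0.7 → 2.8 kcal/mol.
A (staggered): Cl(0°)/CH3(300°) gauche 0.8; Cl(0°)/I(60°) gauche 0.7; OH(120°)/I(60°) gauche 0.8; CN(240°)/CH3(300°) gauche 0.7 → 3.0 kcal/mol.
E(B) − E(A) = 2.8 − 3.0 = -0.2 kcal/mol.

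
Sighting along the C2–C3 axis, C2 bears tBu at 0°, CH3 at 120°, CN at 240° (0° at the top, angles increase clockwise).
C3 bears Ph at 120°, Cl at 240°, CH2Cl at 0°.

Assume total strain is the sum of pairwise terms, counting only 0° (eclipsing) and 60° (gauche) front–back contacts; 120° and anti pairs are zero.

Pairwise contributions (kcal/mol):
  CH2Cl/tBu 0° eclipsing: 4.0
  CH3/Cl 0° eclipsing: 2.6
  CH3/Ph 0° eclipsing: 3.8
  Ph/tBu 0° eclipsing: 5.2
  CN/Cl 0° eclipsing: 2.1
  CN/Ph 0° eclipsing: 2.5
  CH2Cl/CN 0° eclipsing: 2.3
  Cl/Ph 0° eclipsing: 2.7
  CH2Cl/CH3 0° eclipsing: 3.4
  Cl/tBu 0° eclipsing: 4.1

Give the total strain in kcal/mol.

9.9 kcal/mol

This conformer (eclipsed): tBu(0°)/CH2Cl(0°) eclipsed 4.0; CH3(120°)/Ph(120°) eclipsed 3.8; CN(240°)/Cl(240°) eclipsed 2.1 → 9.9 kcal/mol.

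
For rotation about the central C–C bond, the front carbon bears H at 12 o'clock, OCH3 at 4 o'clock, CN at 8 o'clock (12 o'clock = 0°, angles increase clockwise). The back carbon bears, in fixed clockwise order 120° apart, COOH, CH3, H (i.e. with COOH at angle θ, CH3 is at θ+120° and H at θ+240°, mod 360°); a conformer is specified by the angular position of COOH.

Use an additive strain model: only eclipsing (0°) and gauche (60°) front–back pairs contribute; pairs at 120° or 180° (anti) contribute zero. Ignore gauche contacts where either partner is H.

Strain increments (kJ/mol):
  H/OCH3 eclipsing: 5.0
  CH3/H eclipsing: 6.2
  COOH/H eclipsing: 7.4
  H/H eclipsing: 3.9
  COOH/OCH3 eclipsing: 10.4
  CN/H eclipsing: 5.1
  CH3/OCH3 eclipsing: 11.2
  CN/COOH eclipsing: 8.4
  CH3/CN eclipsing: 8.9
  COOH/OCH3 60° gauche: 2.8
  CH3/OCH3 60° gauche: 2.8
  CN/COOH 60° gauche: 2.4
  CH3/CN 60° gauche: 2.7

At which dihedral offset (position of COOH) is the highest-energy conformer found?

0°

COOH at 0° (eclipsed): H(0°)/COOH(0°) eclipsed 7.4; OCH3(120°)/CH3(120°) eclipsed 11.2; CN(240°)/H(240°) eclipsed 5.1 → 23.7 kJ/mol.
COOH at 60° (staggered): OCH3(120°)/COOH(60°) gauche 2.8; OCH3(120°)/CH3(180°) gauche 2.8; CN(240°)/CH3(180°) gauche 2.7 → 8.3 kJ/mol.
COOH at 120° (eclipsed): H(0°)/H(0°) eclipsed 3.9; OCH3(120°)/COOH(120°) eclipsed 10.4; CN(240°)/CH3(240°) eclipsed 8.9 → 23.2 kJ/mol.
COOH at 180° (staggered): OCH3(120°)/COOH(180°) gauche 2.8; CN(240°)/COOH(180°) gauche 2.4; CN(240°)/CH3(300°) gauche 2.7 → 7.9 kJ/mol.
COOH at 240° (eclipsed): H(0°)/CH3(0°) eclipsed 6.2; OCH3(120°)/H(120°) eclipsed 5.0; CN(240°)/COOH(240°) eclipsed 8.4 → 19.6 kJ/mol.
COOH at 300° (staggered): OCH3(120°)/CH3(60°) gauche 2.8; CN(240°)/COOH(300°) gauche 2.4 → 5.2 kJ/mol.
The maximum (23.7 kJ/mol) occurs with COOH at 0°.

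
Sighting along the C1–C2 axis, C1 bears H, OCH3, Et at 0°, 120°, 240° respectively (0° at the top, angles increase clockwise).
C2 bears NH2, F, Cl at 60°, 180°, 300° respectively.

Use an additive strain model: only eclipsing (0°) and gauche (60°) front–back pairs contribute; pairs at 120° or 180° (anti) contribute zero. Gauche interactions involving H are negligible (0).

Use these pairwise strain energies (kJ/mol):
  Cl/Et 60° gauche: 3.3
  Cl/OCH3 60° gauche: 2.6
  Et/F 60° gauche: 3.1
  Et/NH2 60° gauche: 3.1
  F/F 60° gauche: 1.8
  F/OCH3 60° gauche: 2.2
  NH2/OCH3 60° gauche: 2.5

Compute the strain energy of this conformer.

11.1 kJ/mol

This conformer (staggered): OCH3–NH2 gauche, OCH3–F gauche, Et–F gauche, Et–Cl gauche; 2.5 + 2.2 + 3.1 + 3.3 = 11.1 kJ/mol.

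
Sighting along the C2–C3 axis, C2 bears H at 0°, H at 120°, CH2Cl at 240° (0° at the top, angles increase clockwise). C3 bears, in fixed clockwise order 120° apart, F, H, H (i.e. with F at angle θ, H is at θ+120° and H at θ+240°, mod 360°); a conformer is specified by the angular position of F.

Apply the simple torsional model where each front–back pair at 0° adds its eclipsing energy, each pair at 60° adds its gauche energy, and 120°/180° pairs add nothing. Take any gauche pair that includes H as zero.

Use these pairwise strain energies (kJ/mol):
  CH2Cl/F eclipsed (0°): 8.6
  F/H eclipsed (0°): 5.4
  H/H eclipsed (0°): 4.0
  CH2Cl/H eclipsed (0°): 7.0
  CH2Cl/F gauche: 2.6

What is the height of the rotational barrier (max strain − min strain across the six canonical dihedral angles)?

F at 0° (eclipsed): H(0°)/F(0°) eclipsed 5.4; H(120°)/H(120°) eclipsed 4.0; CH2Cl(240°)/H(240°) eclipsed 7.0 → 16.4 kJ/mol.
F at 60° (staggered): no non-H gauche contacts → 0.0 kJ/mol.
F at 120° (eclipsed): H(0°)/H(0°) eclipsed 4.0; H(120°)/F(120°) eclipsed 5.4; CH2Cl(240°)/H(240°) eclipsed 7.0 → 16.4 kJ/mol.
F at 180° (staggered): CH2Cl(240°)/F(180°) gauche 2.6 → 2.6 kJ/mol.
F at 240° (eclipsed): H(0°)/H(0°) eclipsed 4.0; H(120°)/H(120°) eclipsed 4.0; CH2Cl(240°)/F(240°) eclipsed 8.6 → 16.6 kJ/mol.
F at 300° (staggered): CH2Cl(240°)/F(300°) gauche 2.6 → 2.6 kJ/mol.
Max at 240° (16.6 kJ/mol), min at 60° (0.0 kJ/mol); barrier = 16.6 kJ/mol.

16.6 kJ/mol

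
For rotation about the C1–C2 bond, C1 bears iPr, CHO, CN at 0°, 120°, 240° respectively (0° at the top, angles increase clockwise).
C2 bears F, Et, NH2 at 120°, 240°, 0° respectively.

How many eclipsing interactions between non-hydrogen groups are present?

Non-H eclipsing pairs: iPr(0°)/NH2(0°); CHO(120°)/F(120°); CN(240°)/Et(240°) — 3 interactions.

3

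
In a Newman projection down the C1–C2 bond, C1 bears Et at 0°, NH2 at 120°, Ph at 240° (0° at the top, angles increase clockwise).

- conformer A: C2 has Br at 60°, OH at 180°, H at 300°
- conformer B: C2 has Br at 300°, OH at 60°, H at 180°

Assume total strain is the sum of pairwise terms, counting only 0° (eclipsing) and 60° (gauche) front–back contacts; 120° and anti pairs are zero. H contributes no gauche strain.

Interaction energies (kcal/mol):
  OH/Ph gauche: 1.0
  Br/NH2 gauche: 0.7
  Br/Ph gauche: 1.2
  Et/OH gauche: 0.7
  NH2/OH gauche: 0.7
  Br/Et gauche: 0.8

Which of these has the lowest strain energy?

A (staggered): Et(0°)/Br(60°) gauche 0.8; NH2(120°)/Br(60°) gauche 0.7; NH2(120°)/OH(180°) gauche 0.7; Ph(240°)/OH(180°) gauche 1.0 → 3.2 kcal/mol.
B (staggered): Et(0°)/Br(300°) gauche 0.8; Et(0°)/OH(60°) gauche 0.7; NH2(120°)/OH(60°) gauche 0.7; Ph(240°)/Br(300°) gauche 1.2 → 3.4 kcal/mol.
A has the lowest total (3.2 kcal/mol).

A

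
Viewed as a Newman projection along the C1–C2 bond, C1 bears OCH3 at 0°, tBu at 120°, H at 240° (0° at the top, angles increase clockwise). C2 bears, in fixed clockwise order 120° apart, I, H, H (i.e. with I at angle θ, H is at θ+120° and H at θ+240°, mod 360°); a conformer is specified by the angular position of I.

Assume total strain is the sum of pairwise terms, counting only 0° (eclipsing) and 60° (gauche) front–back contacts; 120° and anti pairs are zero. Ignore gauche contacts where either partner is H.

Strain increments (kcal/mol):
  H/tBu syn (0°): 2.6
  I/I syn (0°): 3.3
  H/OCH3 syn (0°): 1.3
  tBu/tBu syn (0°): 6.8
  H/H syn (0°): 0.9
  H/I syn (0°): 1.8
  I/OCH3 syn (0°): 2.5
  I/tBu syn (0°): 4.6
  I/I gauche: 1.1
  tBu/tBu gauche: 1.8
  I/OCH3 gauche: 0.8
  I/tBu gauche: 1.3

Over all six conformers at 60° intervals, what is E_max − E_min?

6.0 kcal/mol

I at 0° (eclipsed): OCH3(0°)/I(0°) eclipsed 2.5; tBu(120°)/H(120°) eclipsed 2.6; H(240°)/H(240°) eclipsed 0.9 → 6.0 kcal/mol.
I at 60° (staggered): OCH3(0°)/I(60°) gauche 0.8; tBu(120°)/I(60°) gauche 1.3 → 2.1 kcal/mol.
I at 120° (eclipsed): OCH3(0°)/H(0°) eclipsed 1.3; tBu(120°)/I(120°) eclipsed 4.6; H(240°)/H(240°) eclipsed 0.9 → 6.8 kcal/mol.
I at 180° (staggered): tBu(120°)/I(180°) gauche 1.3 → 1.3 kcal/mol.
I at 240° (eclipsed): OCH3(0°)/H(0°) eclipsed 1.3; tBu(120°)/H(120°) eclipsed 2.6; H(240°)/I(240°) eclipsed 1.8 → 5.7 kcal/mol.
I at 300° (staggered): OCH3(0°)/I(300°) gauche 0.8 → 0.8 kcal/mol.
Max at 120° (6.8 kcal/mol), min at 300° (0.8 kcal/mol); barrier = 6.0 kcal/mol.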